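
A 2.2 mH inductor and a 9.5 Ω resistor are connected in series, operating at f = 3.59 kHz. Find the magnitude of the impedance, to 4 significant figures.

50.53 Ω

ω = 2πf = 22560 rad/s
X_L = ωL = 49.62 Ω
Z = 9.500 + j49.62 Ω
|Z| = √(9.500² + 49.62²) = 50.53 Ω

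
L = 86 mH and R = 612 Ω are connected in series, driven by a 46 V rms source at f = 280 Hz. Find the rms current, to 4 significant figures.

ω = 2πf = 1759 rad/s
X_L = ωL = 151.3 Ω
Z = 612.0 + j151.3 Ω
|Z| = √(612.0² + 151.3²) = 630.4 Ω
I = V/|Z| = 46/630.4 = 72.97 mA

72.97 mA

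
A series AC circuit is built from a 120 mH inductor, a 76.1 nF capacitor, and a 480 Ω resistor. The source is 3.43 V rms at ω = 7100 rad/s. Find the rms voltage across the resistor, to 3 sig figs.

1.49 V

X_L = ωL = 852 Ω
X_C = 1/(ωC) = 1850 Ω
Net reactance X = X_L − X_C = -999 Ω
Z = 480 − j999 Ω
|Z| = √(480² + 999²) = 1110 Ω
I = V/|Z| = 3.10 mA
V_R = I·|Z_R| = 0.00310 × 480 = 1.49 V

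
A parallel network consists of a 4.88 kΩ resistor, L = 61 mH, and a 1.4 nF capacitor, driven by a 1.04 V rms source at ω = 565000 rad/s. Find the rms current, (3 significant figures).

821 μA

X_L = ωL = 34500 Ω
X_C = 1/(ωC) = 1260 Ω
Parallel: admittances add. Y = 1/R + 1/(jωL) + jωC
Y = (0.000205 + j0.000762) S
|Y| = 0.000789 S → |Z| = 1/|Y| = 1270 Ω, ∠Z = −∠Y = -74.9°
I = V/|Z| = 1.04/1270 = 821 μA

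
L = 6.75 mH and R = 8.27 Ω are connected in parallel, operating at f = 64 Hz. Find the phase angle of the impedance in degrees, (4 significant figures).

ω = 2πf = 402.1 rad/s
X_L = ωL = 2.714 Ω
Parallel: admittances add. Y = 1/R + 1/(jωL)
Y = (0.1209 − j0.3684) S
|Y| = 0.3878 S → |Z| = 1/|Y| = 2.579 Ω, ∠Z = −∠Y = 71.83°

71.83°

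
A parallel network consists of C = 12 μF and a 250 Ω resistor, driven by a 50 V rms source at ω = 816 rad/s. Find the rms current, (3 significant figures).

X_C = 1/(ωC) = 102 Ω
Parallel: admittances add. Y = 1/R + jωC
Y = (0.00400 + j0.00979) S
|Y| = 0.0106 S → |Z| = 1/|Y| = 94.5 Ω, ∠Z = −∠Y = -67.8°
I = V/|Z| = 50/94.5 = 529 mA

529 mA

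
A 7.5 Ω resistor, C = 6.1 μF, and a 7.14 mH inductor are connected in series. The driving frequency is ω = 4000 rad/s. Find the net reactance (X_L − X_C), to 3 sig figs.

X_L = ωL = 28.6 Ω
X_C = 1/(ωC) = 41.0 Ω
X = 28.6 − 41.0 = -12.4 Ω

-12.4 Ω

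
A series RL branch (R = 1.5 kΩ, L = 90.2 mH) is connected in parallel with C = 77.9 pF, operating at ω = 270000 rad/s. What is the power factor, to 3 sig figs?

X_L = ωL = 24400 Ω
X_C = 1/(ωC) = 47500 Ω
Branch 1 (R+jX_L): Z₁ = 1500 + j24400 Ω, |Z₁| = 24400 Ω
Branch 2 (−jX_C): Z₂ = −j47500 Ω
Parallel: Z = Z₁Z₂/(Z₁+Z₂), |Z| = 49900 Ω, ∠Z = 82.8°
cos φ = cos(82.8°) = 0.126

0.126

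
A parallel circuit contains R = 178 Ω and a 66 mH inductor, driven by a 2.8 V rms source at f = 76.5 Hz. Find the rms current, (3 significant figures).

ω = 2πf = 480.7 rad/s
X_L = ωL = 31.7 Ω
Parallel: admittances add. Y = 1/R + 1/(jωL)
Y = (0.00562 − j0.0315) S
|Y| = 0.0320 S → |Z| = 1/|Y| = 31.2 Ω, ∠Z = −∠Y = 79.9°
I = V/|Z| = 2.8/31.2 = 89.7 mA

89.7 mA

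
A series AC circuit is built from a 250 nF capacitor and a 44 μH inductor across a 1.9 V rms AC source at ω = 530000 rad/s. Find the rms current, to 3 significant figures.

X_L = ωL = 23.3 Ω
X_C = 1/(ωC) = 7.55 Ω
Net reactance X = X_L − X_C = 15.8 Ω
Z = j15.8 Ω
|Z| = √(0² + 15.8²) = 15.8 Ω
I = V/|Z| = 1.9/15.8 = 120 mA

120 mA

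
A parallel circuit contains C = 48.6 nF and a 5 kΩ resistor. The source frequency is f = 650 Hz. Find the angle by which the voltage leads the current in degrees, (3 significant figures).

-44.8°

ω = 2πf = 4084 rad/s
X_C = 1/(ωC) = 5040 Ω
Parallel: admittances add. Y = 1/R + jωC
Y = (0.000200 + j0.000198) S
|Y| = 0.000282 S → |Z| = 1/|Y| = 3550 Ω, ∠Z = −∠Y = -44.8°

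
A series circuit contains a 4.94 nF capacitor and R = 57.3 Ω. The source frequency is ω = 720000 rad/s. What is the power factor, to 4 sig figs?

0.1997

X_C = 1/(ωC) = 281.2 Ω
Z = 57.30 − j281.2 Ω
|Z| = √(57.30² + 281.2²) = 286.9 Ω
∠Z = arctan(-281.2/57.30) = -78.48°
cos φ = cos(-78.48°) = 0.1997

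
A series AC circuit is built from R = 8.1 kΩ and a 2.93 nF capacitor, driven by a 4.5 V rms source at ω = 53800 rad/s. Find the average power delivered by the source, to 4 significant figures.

X_C = 1/(ωC) = 6344 Ω
Z = 8100 − j6344 Ω
|Z| = √(8100² + 6344²) = 10290 Ω
∠Z = arctan(-6344/8100) = -38.07°
I = V/|Z| = 437.4 μA
P = VI cos φ = 4.5 × 0.0004374 × cos(-38.07°) = 1.550 mW

1.550 mW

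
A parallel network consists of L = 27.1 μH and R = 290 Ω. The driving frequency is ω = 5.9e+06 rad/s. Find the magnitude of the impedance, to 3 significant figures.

X_L = ωL = 160 Ω
Parallel: admittances add. Y = 1/R + 1/(jωL)
Y = (0.00345 − j0.00625) S
|Y| = 0.00714 S → |Z| = 1/|Y| = 140 Ω, ∠Z = −∠Y = 61.1°

140 Ω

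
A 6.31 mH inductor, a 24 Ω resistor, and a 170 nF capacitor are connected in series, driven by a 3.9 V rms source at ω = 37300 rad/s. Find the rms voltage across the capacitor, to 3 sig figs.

X_L = ωL = 235 Ω
X_C = 1/(ωC) = 158 Ω
Net reactance X = X_L − X_C = 77.7 Ω
Z = 24.0 + j77.7 Ω
|Z| = √(24.0² + 77.7²) = 81.3 Ω
I = V/|Z| = 48.0 mA
V_C = I·|Z_C| = 0.0480 × 158 = 7.57 V

7.57 V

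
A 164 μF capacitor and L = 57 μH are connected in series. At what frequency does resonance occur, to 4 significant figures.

ω₀ = 1/√(LC) = 1/√(5.7e-05 × 0.000164) = 10340 rad/s
f₀ = ω₀/(2π) = 1.646 kHz

1.646 kHz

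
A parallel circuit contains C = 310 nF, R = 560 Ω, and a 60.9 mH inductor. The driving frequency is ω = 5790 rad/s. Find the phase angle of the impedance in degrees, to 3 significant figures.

X_L = ωL = 353 Ω
X_C = 1/(ωC) = 557 Ω
Parallel: admittances add. Y = 1/R + 1/(jωL) + jωC
Y = (0.00179 − j0.00104) S
|Y| = 0.00207 S → |Z| = 1/|Y| = 484 Ω, ∠Z = −∠Y = 30.2°

30.2°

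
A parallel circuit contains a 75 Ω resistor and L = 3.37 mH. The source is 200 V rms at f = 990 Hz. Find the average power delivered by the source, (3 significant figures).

ω = 2πf = 6220 rad/s
X_L = ωL = 21.0 Ω
Parallel: admittances add. Y = 1/R + 1/(jωL)
Y = (0.0133 − j0.0477) S
|Y| = 0.0495 S → |Z| = 1/|Y| = 20.2 Ω, ∠Z = −∠Y = 74.4°
I = V/|Z| = 9.91 A
P = VI cos φ = 200 × 9.91 × cos(74.4°) = 533 W

533 W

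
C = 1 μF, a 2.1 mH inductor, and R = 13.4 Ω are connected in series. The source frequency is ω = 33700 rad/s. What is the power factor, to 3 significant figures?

X_L = ωL = 70.8 Ω
X_C = 1/(ωC) = 29.7 Ω
Net reactance X = X_L − X_C = 41.1 Ω
Z = 13.4 + j41.1 Ω
|Z| = √(13.4² + 41.1²) = 43.2 Ω
∠Z = arctan(41.1/13.4) = 71.9°
cos φ = cos(71.9°) = 0.310

0.310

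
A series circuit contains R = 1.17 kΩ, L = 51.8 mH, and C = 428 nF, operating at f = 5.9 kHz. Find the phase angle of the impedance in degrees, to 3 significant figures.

57.8°

ω = 2πf = 37070 rad/s
X_L = ωL = 1920 Ω
X_C = 1/(ωC) = 63.0 Ω
Net reactance X = X_L − X_C = 1860 Ω
Z = 1170 + j1860 Ω
|Z| = √(1170² + 1860²) = 2200 Ω
∠Z = arctan(1860/1170) = 57.8°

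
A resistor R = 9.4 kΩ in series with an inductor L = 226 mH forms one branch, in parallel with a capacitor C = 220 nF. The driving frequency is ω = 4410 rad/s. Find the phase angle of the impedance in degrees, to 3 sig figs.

-83.7°

X_L = ωL = 997 Ω
X_C = 1/(ωC) = 1030 Ω
Branch 1 (R+jX_L): Z₁ = 9400 + j997 Ω, |Z₁| = 9450 Ω
Branch 2 (−jX_C): Z₂ = −j1030 Ω
Parallel: Z = Z₁Z₂/(Z₁+Z₂), |Z| = 1040 Ω, ∠Z = -83.7°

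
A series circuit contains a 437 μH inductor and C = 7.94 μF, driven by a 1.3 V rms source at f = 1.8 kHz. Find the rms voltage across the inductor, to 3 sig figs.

1.04 V

ω = 2πf = 11310 rad/s
X_L = ωL = 4.94 Ω
X_C = 1/(ωC) = 11.1 Ω
Net reactance X = X_L − X_C = -6.19 Ω
Z = − j6.19 Ω
|Z| = √(0² + 6.19²) = 6.19 Ω
I = V/|Z| = 210 mA
V_L = I·|Z_L| = 0.210 × 4.94 = 1.04 V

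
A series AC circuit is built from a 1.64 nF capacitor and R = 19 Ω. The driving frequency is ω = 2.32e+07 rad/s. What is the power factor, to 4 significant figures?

0.5859

X_C = 1/(ωC) = 26.28 Ω
Z = 19.00 − j26.28 Ω
|Z| = √(19.00² + 26.28²) = 32.43 Ω
∠Z = arctan(-26.28/19.00) = -54.14°
cos φ = cos(-54.14°) = 0.5859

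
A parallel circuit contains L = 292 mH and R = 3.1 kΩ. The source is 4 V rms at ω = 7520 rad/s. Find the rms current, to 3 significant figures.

X_L = ωL = 2200 Ω
Parallel: admittances add. Y = 1/R + 1/(jωL)
Y = (0.000323 − j0.000455) S
|Y| = 0.000558 S → |Z| = 1/|Y| = 1790 Ω, ∠Z = −∠Y = 54.7°
I = V/|Z| = 4/1790 = 2.23 mA

2.23 mA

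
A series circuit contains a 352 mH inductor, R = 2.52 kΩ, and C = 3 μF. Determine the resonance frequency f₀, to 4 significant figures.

154.9 Hz

ω₀ = 1/√(LC) = 1/√(0.352 × 3e-06) = 973.1 rad/s
f₀ = ω₀/(2π) = 154.9 Hz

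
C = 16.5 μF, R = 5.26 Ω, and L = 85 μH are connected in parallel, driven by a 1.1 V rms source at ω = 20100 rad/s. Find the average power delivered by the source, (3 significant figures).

X_L = ωL = 1.71 Ω
X_C = 1/(ωC) = 3.02 Ω
Parallel: admittances add. Y = 1/R + 1/(jωL) + jωC
Y = (0.190 − j0.254) S
|Y| = 0.317 S → |Z| = 1/|Y| = 3.15 Ω, ∠Z = −∠Y = 53.1°
I = V/|Z| = 349 mA
P = VI cos φ = 1.1 × 0.349 × cos(53.1°) = 230 mW

230 mW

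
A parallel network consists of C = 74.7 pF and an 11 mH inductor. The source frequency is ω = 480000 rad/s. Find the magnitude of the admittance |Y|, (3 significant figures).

X_L = ωL = 5280 Ω
X_C = 1/(ωC) = 27900 Ω
Parallel: admittances add. Y = 1/(jωL) + jωC
Y = (0 − j0.000154) S
|Y| = 0.000154 S → |Z| = 1/|Y| = 6510 Ω, ∠Z = −∠Y = 90.0°

154 μS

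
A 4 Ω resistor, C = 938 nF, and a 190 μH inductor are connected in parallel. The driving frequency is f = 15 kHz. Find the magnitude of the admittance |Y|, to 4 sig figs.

ω = 2πf = 94250 rad/s
X_L = ωL = 17.91 Ω
X_C = 1/(ωC) = 11.31 Ω
Parallel: admittances add. Y = 1/R + 1/(jωL) + jωC
Y = (0.2500 + j0.03256) S
|Y| = 0.2521 S → |Z| = 1/|Y| = 3.966 Ω, ∠Z = −∠Y = -7.421°

252.1 mS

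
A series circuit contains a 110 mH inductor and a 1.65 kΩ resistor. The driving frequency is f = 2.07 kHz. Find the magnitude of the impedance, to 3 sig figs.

2180 Ω

ω = 2πf = 13010 rad/s
X_L = ωL = 1430 Ω
Z = 1650 + j1430 Ω
|Z| = √(1650² + 1430²) = 2180 Ω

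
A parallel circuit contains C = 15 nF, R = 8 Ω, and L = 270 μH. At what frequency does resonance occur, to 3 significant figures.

ω₀ = 1/√(LC) = 1/√(0.00027 × 1.5e-08) = 496900 rad/s
f₀ = ω₀/(2π) = 79.1 kHz

79.1 kHz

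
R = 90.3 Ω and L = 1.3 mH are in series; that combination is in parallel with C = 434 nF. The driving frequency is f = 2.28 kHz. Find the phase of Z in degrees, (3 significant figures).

ω = 2πf = 14330 rad/s
X_L = ωL = 18.6 Ω
X_C = 1/(ωC) = 161 Ω
Branch 1 (R+jX_L): Z₁ = 90.3 + j18.6 Ω, |Z₁| = 92.2 Ω
Branch 2 (−jX_C): Z₂ = −j161 Ω
Parallel: Z = Z₁Z₂/(Z₁+Z₂), |Z| = 88.0 Ω, ∠Z = -20.8°

-20.8°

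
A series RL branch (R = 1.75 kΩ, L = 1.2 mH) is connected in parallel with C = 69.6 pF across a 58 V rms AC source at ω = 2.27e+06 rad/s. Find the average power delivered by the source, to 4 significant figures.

561.6 mW

X_L = ωL = 2724 Ω
X_C = 1/(ωC) = 6329 Ω
Branch 1 (R+jX_L): Z₁ = 1750 + j2724 Ω, |Z₁| = 3238 Ω
Branch 2 (−jX_C): Z₂ = −j6329 Ω
Parallel: Z = Z₁Z₂/(Z₁+Z₂), |Z| = 5113 Ω, ∠Z = 31.39°
I = V/|Z| = 11.34 mA
P = VI cos φ = 58 × 0.01134 × cos(31.39°) = 561.6 mW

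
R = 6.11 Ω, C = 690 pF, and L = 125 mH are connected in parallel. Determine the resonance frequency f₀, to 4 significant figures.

17.14 kHz

ω₀ = 1/√(LC) = 1/√(0.125 × 6.9e-10) = 107700 rad/s
f₀ = ω₀/(2π) = 17.14 kHz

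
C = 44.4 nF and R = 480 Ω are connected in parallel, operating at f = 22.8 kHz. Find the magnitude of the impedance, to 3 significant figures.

149 Ω

ω = 2πf = 143300 rad/s
X_C = 1/(ωC) = 157 Ω
Parallel: admittances add. Y = 1/R + jωC
Y = (0.00208 + j0.00636) S
|Y| = 0.00669 S → |Z| = 1/|Y| = 149 Ω, ∠Z = −∠Y = -71.9°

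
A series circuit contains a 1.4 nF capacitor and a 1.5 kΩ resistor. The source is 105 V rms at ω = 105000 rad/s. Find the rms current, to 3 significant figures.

X_C = 1/(ωC) = 6800 Ω
Z = 1500 − j6800 Ω
|Z| = √(1500² + 6800²) = 6970 Ω
I = V/|Z| = 105/6970 = 15.1 mA

15.1 mA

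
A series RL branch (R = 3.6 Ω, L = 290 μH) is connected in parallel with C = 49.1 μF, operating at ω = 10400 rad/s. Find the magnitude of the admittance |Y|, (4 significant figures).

X_L = ωL = 3.016 Ω
X_C = 1/(ωC) = 1.958 Ω
Branch 1 (R+jX_L): Z₁ = 3.600 + j3.016 Ω, |Z₁| = 4.696 Ω
Branch 2 (−jX_C): Z₂ = −j1.958 Ω
Parallel: Z = Z₁Z₂/(Z₁+Z₂), |Z| = 2.451 Ω, ∠Z = -66.42°
|Y| = 1/|Z| = 408.0 mS

408.0 mS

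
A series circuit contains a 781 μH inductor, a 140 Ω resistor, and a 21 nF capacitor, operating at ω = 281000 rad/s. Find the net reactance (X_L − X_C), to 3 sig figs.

50.0 Ω

X_L = ωL = 219 Ω
X_C = 1/(ωC) = 169 Ω
X = 219 − 169 = 50.0 Ω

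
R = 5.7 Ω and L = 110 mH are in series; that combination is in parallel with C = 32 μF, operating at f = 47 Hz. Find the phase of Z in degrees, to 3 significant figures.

75.6°

ω = 2πf = 295.3 rad/s
X_L = ωL = 32.5 Ω
X_C = 1/(ωC) = 106 Ω
Branch 1 (R+jX_L): Z₁ = 5.70 + j32.5 Ω, |Z₁| = 33.0 Ω
Branch 2 (−jX_C): Z₂ = −j106 Ω
Parallel: Z = Z₁Z₂/(Z₁+Z₂), |Z| = 47.4 Ω, ∠Z = 75.6°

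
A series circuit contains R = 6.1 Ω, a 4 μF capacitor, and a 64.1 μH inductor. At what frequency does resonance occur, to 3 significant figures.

9.94 kHz

ω₀ = 1/√(LC) = 1/√(6.41e-05 × 4e-06) = 62450 rad/s
f₀ = ω₀/(2π) = 9.94 kHz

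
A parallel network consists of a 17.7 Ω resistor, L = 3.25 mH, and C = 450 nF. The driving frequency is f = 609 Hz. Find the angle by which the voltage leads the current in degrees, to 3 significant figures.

54.3°

ω = 2πf = 3826 rad/s
X_L = ωL = 12.4 Ω
X_C = 1/(ωC) = 581 Ω
Parallel: admittances add. Y = 1/R + 1/(jωL) + jωC
Y = (0.0565 − j0.0787) S
|Y| = 0.0969 S → |Z| = 1/|Y| = 10.3 Ω, ∠Z = −∠Y = 54.3°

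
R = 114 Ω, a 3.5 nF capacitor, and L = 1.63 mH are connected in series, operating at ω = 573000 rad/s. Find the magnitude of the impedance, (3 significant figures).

X_L = ωL = 934 Ω
X_C = 1/(ωC) = 499 Ω
Net reactance X = X_L − X_C = 435 Ω
Z = 114 + j435 Ω
|Z| = √(114² + 435²) = 450 Ω

450 Ω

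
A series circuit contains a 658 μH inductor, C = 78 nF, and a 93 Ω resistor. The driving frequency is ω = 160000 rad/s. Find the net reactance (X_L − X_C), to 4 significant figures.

X_L = ωL = 105.3 Ω
X_C = 1/(ωC) = 80.13 Ω
X = 105.3 − 80.13 = 25.15 Ω

25.15 Ω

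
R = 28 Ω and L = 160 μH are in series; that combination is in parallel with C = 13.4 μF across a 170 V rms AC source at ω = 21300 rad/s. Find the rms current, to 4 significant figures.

48.17 A

X_L = ωL = 3.408 Ω
X_C = 1/(ωC) = 3.504 Ω
Branch 1 (R+jX_L): Z₁ = 28.00 + j3.408 Ω, |Z₁| = 28.21 Ω
Branch 2 (−jX_C): Z₂ = −j3.504 Ω
Parallel: Z = Z₁Z₂/(Z₁+Z₂), |Z| = 3.529 Ω, ∠Z = -82.86°
I = V/|Z| = 170/3.529 = 48.17 A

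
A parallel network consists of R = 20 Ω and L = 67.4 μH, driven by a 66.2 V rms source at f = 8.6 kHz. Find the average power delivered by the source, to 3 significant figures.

219 W

ω = 2πf = 54040 rad/s
X_L = ωL = 3.64 Ω
Parallel: admittances add. Y = 1/R + 1/(jωL)
Y = (0.0500 − j0.275) S
|Y| = 0.279 S → |Z| = 1/|Y| = 3.58 Ω, ∠Z = −∠Y = 79.7°
I = V/|Z| = 18.5 A
P = VI cos φ = 66.2 × 18.5 × cos(79.7°) = 219 W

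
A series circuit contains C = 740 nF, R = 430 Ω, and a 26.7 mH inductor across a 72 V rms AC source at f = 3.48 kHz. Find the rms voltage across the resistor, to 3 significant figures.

ω = 2πf = 21870 rad/s
X_L = ωL = 584 Ω
X_C = 1/(ωC) = 61.8 Ω
Net reactance X = X_L − X_C = 522 Ω
Z = 430 + j522 Ω
|Z| = √(430² + 522²) = 676 Ω
I = V/|Z| = 106 mA
V_R = I·|Z_R| = 0.106 × 430 = 45.8 V

45.8 V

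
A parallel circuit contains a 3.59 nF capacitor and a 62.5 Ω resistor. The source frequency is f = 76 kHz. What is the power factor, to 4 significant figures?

ω = 2πf = 477500 rad/s
X_C = 1/(ωC) = 583.3 Ω
Parallel: admittances add. Y = 1/R + jωC
Y = (0.01600 + j0.001714) S
|Y| = 0.01609 S → |Z| = 1/|Y| = 62.14 Ω, ∠Z = −∠Y = -6.116°
cos φ = cos(-6.116°) = 0.9943

0.9943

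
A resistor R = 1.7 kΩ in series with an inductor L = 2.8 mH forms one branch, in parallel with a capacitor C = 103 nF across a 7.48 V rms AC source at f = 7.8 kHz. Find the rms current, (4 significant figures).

ω = 2πf = 49010 rad/s
X_L = ωL = 137.2 Ω
X_C = 1/(ωC) = 198.1 Ω
Branch 1 (R+jX_L): Z₁ = 1700 + j137.2 Ω, |Z₁| = 1706 Ω
Branch 2 (−jX_C): Z₂ = −j198.1 Ω
Parallel: Z = Z₁Z₂/(Z₁+Z₂), |Z| = 198.6 Ω, ∠Z = -83.33°
I = V/|Z| = 7.48/198.6 = 37.66 mA

37.66 mA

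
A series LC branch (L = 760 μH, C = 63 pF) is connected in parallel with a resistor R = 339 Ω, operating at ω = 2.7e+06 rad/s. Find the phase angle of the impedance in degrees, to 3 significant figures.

-5.06°

X_L = ωL = 2050 Ω
X_C = 1/(ωC) = 5880 Ω
Branch 1: Z₁ = R = 339 Ω
Branch 2 (series LC): Z₂ = j(X_L − X_C) = −j3830 Ω
Parallel: Z = Z₁Z₂/(Z₁+Z₂), |Z| = 338 Ω, ∠Z = -5.06°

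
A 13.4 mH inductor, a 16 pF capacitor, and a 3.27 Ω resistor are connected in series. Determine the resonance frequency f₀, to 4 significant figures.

343.7 kHz

ω₀ = 1/√(LC) = 1/√(0.0134 × 1.6e-11) = 2.16e+06 rad/s
f₀ = ω₀/(2π) = 343.7 kHz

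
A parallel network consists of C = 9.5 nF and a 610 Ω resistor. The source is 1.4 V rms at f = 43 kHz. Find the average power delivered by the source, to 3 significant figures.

ω = 2πf = 270200 rad/s
X_C = 1/(ωC) = 390 Ω
Parallel: admittances add. Y = 1/R + jωC
Y = (0.00164 + j0.00257) S
|Y| = 0.00305 S → |Z| = 1/|Y| = 328 Ω, ∠Z = −∠Y = -57.4°
I = V/|Z| = 4.26 mA
P = VI cos φ = 1.4 × 0.00426 × cos(-57.4°) = 3.21 mW

3.21 mW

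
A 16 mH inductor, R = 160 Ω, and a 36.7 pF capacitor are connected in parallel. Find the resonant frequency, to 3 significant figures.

208 kHz

ω₀ = 1/√(LC) = 1/√(0.016 × 3.67e-11) = 1.305e+06 rad/s
f₀ = ω₀/(2π) = 208 kHz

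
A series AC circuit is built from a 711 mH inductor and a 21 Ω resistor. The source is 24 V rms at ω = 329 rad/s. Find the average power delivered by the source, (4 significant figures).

X_L = ωL = 233.9 Ω
Z = 21.00 + j233.9 Ω
|Z| = √(21.00² + 233.9²) = 234.9 Ω
∠Z = arctan(233.9/21.00) = 84.87°
I = V/|Z| = 102.2 mA
P = VI cos φ = 24 × 0.1022 × cos(84.87°) = 219.3 mW

219.3 mW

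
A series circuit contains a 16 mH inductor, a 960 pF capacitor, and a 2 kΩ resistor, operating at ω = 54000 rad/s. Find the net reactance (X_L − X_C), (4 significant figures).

X_L = ωL = 864.0 Ω
X_C = 1/(ωC) = 19290 Ω
X = 864.0 − 19290 = -18430 Ω

-18430 Ω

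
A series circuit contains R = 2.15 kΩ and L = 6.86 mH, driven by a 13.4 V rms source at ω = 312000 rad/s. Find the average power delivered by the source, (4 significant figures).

X_L = ωL = 2140 Ω
Z = 2150 + j2140 Ω
|Z| = √(2150² + 2140²) = 3034 Ω
∠Z = arctan(2140/2150) = 44.87°
I = V/|Z| = 4.417 mA
P = VI cos φ = 13.4 × 0.004417 × cos(44.87°) = 41.95 mW

41.95 mW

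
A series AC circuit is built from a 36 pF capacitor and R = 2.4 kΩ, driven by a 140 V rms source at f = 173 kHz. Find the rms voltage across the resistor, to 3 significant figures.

13.1 V

ω = 2πf = 1.087e+06 rad/s
X_C = 1/(ωC) = 25600 Ω
Z = 2400 − j25600 Ω
|Z| = √(2400² + 25600²) = 25700 Ω
I = V/|Z| = 5.45 mA
V_R = I·|Z_R| = 0.00545 × 2400 = 13.1 V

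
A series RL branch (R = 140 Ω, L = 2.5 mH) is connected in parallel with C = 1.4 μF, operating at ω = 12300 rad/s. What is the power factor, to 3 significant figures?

0.398

X_L = ωL = 30.8 Ω
X_C = 1/(ωC) = 58.1 Ω
Branch 1 (R+jX_L): Z₁ = 140 + j30.8 Ω, |Z₁| = 143 Ω
Branch 2 (−jX_C): Z₂ = −j58.1 Ω
Parallel: Z = Z₁Z₂/(Z₁+Z₂), |Z| = 58.4 Ω, ∠Z = -66.6°
cos φ = cos(-66.6°) = 0.398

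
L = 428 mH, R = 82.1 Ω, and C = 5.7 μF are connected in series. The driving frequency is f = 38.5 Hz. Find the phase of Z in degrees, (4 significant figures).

ω = 2πf = 241.9 rad/s
X_L = ωL = 103.5 Ω
X_C = 1/(ωC) = 725.2 Ω
Net reactance X = X_L − X_C = -621.7 Ω
Z = 82.10 − j621.7 Ω
|Z| = √(82.10² + 621.7²) = 627.1 Ω
∠Z = arctan(-621.7/82.10) = -82.48°

-82.48°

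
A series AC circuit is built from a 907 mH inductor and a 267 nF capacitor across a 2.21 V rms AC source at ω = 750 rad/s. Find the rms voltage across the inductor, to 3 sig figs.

X_L = ωL = 680 Ω
X_C = 1/(ωC) = 4990 Ω
Net reactance X = X_L − X_C = -4310 Ω
Z = − j4310 Ω
|Z| = √(0² + 4310²) = 4310 Ω
I = V/|Z| = 512 μA
V_L = I·|Z_L| = 0.000512 × 680 = 0.349 V

0.349 V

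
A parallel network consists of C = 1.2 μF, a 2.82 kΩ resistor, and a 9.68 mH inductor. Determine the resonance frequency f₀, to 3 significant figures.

1.48 kHz

ω₀ = 1/√(LC) = 1/√(0.00968 × 1.2e-06) = 9278 rad/s
f₀ = ω₀/(2π) = 1.48 kHz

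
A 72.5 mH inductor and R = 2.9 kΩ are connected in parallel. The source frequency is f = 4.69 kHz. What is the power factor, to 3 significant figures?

0.593

ω = 2πf = 29470 rad/s
X_L = ωL = 2140 Ω
Parallel: admittances add. Y = 1/R + 1/(jωL)
Y = (0.000345 − j0.000468) S
|Y| = 0.000581 S → |Z| = 1/|Y| = 1720 Ω, ∠Z = −∠Y = 53.6°
cos φ = cos(53.6°) = 0.593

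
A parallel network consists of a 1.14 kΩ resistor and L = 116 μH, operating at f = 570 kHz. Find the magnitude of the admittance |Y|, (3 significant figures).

ω = 2πf = 3.581e+06 rad/s
X_L = ωL = 415 Ω
Parallel: admittances add. Y = 1/R + 1/(jωL)
Y = (0.000877 − j0.00241) S
|Y| = 0.00256 S → |Z| = 1/|Y| = 390 Ω, ∠Z = −∠Y = 70.0°

2.56 mS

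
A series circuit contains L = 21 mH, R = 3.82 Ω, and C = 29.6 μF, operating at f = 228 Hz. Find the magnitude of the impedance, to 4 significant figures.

ω = 2πf = 1433 rad/s
X_L = ωL = 30.08 Ω
X_C = 1/(ωC) = 23.58 Ω
Net reactance X = X_L − X_C = 6.501 Ω
Z = 3.820 + j6.501 Ω
|Z| = √(3.820² + 6.501²) = 7.540 Ω

7.540 Ω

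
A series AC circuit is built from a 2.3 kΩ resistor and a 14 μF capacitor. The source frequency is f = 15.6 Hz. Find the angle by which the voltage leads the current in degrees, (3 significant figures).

ω = 2πf = 98.02 rad/s
X_C = 1/(ωC) = 729 Ω
Z = 2300 − j729 Ω
|Z| = √(2300² + 729²) = 2410 Ω
∠Z = arctan(-729/2300) = -17.6°

-17.6°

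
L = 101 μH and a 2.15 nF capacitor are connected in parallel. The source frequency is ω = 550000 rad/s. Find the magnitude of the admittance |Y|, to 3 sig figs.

X_L = ωL = 55.6 Ω
X_C = 1/(ωC) = 846 Ω
Parallel: admittances add. Y = 1/(jωL) + jωC
Y = (0 − j0.0168) S
|Y| = 0.0168 S → |Z| = 1/|Y| = 59.5 Ω, ∠Z = −∠Y = 90.0°

16.8 mS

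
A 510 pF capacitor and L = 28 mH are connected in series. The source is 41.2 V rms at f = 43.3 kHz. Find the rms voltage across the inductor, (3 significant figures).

764 V

ω = 2πf = 272100 rad/s
X_L = ωL = 7620 Ω
X_C = 1/(ωC) = 7210 Ω
Net reactance X = X_L − X_C = 411 Ω
Z = j411 Ω
|Z| = √(0² + 411²) = 411 Ω
I = V/|Z| = 100 mA
V_L = I·|Z_L| = 0.100 × 7620 = 764 V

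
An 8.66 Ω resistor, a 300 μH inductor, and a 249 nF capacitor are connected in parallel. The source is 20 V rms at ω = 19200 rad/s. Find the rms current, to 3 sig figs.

4.09 A

X_L = ωL = 5.76 Ω
X_C = 1/(ωC) = 209 Ω
Parallel: admittances add. Y = 1/R + 1/(jωL) + jωC
Y = (0.115 − j0.169) S
|Y| = 0.205 S → |Z| = 1/|Y| = 4.89 Ω, ∠Z = −∠Y = 55.6°
I = V/|Z| = 20/4.89 = 4.09 A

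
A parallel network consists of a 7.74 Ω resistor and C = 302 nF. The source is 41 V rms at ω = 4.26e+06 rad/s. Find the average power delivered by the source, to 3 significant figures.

217 W

X_C = 1/(ωC) = 0.777 Ω
Parallel: admittances add. Y = 1/R + jωC
Y = (0.129 + j1.29) S
|Y| = 1.29 S → |Z| = 1/|Y| = 0.773 Ω, ∠Z = −∠Y = -84.3°
I = V/|Z| = 53.0 A
P = VI cos φ = 41 × 53.0 × cos(-84.3°) = 217 W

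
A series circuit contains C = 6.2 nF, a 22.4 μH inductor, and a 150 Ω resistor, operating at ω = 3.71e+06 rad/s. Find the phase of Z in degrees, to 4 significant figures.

X_L = ωL = 83.10 Ω
X_C = 1/(ωC) = 43.47 Ω
Net reactance X = X_L − X_C = 39.63 Ω
Z = 150.0 + j39.63 Ω
|Z| = √(150.0² + 39.63²) = 155.1 Ω
∠Z = arctan(39.63/150.0) = 14.80°

14.80°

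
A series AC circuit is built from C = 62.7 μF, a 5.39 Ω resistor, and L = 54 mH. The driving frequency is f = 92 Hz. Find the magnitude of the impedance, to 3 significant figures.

ω = 2πf = 578.1 rad/s
X_L = ωL = 31.2 Ω
X_C = 1/(ωC) = 27.6 Ω
Net reactance X = X_L − X_C = 3.62 Ω
Z = 5.39 + j3.62 Ω
|Z| = √(5.39² + 3.62²) = 6.50 Ω

6.50 Ω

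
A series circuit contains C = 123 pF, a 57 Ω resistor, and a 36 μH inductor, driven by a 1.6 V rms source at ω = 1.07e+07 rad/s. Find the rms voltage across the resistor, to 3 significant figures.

X_L = ωL = 385 Ω
X_C = 1/(ωC) = 760 Ω
Net reactance X = X_L − X_C = -375 Ω
Z = 57.0 − j375 Ω
|Z| = √(57.0² + 375²) = 379 Ω
I = V/|Z| = 4.22 mA
V_R = I·|Z_R| = 0.00422 × 57.0 = 0.241 V

0.241 V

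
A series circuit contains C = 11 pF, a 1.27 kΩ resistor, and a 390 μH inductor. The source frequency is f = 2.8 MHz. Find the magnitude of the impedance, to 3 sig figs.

ω = 2πf = 1.759e+07 rad/s
X_L = ωL = 6860 Ω
X_C = 1/(ωC) = 5170 Ω
Net reactance X = X_L − X_C = 1690 Ω
Z = 1270 + j1690 Ω
|Z| = √(1270² + 1690²) = 2120 Ω

2120 Ω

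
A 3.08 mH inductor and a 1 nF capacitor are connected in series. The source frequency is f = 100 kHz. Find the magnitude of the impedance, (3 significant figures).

344 Ω

ω = 2πf = 628300 rad/s
X_L = ωL = 1940 Ω
X_C = 1/(ωC) = 1590 Ω
Net reactance X = X_L − X_C = 344 Ω
Z = j344 Ω
|Z| = √(0² + 344²) = 344 Ω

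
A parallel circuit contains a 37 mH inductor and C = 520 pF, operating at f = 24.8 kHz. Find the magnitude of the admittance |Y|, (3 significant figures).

92.4 μS

ω = 2πf = 155800 rad/s
X_L = ωL = 5770 Ω
X_C = 1/(ωC) = 12300 Ω
Parallel: admittances add. Y = 1/(jωL) + jωC
Y = (0 − j9.24e-05) S
|Y| = 9.24e-05 S → |Z| = 1/|Y| = 10800 Ω, ∠Z = −∠Y = 90.0°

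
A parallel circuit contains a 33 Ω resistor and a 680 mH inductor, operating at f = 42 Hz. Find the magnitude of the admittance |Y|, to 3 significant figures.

ω = 2πf = 263.9 rad/s
X_L = ωL = 179 Ω
Parallel: admittances add. Y = 1/R + 1/(jωL)
Y = (0.0303 − j0.00557) S
|Y| = 0.0308 S → |Z| = 1/|Y| = 32.5 Ω, ∠Z = −∠Y = 10.4°

30.8 mS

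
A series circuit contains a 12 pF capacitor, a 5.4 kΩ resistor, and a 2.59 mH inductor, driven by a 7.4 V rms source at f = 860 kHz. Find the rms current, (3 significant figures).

ω = 2πf = 5.404e+06 rad/s
X_L = ωL = 14000 Ω
X_C = 1/(ωC) = 15400 Ω
Net reactance X = X_L − X_C = -1430 Ω
Z = 5400 − j1430 Ω
|Z| = √(5400² + 1430²) = 5590 Ω
I = V/|Z| = 7.4/5590 = 1.32 mA

1.32 mA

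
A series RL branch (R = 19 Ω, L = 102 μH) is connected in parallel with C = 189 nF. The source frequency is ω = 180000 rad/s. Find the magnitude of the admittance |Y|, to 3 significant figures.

28.3 mS

X_L = ωL = 18.4 Ω
X_C = 1/(ωC) = 29.4 Ω
Branch 1 (R+jX_L): Z₁ = 19.0 + j18.4 Ω, |Z₁| = 26.4 Ω
Branch 2 (−jX_C): Z₂ = −j29.4 Ω
Parallel: Z = Z₁Z₂/(Z₁+Z₂), |Z| = 35.3 Ω, ∠Z = -15.8°
|Y| = 1/|Z| = 28.3 mS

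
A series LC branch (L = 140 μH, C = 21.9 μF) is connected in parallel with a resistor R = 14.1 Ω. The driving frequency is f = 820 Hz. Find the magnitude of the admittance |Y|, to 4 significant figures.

ω = 2πf = 5152 rad/s
X_L = ωL = 0.7213 Ω
X_C = 1/(ωC) = 8.863 Ω
Branch 1: Z₁ = R = 14.10 Ω
Branch 2 (series LC): Z₂ = j(X_L − X_C) = −j8.141 Ω
Parallel: Z = Z₁Z₂/(Z₁+Z₂), |Z| = 7.050 Ω, ∠Z = -60.00°
|Y| = 1/|Z| = 141.8 mS

141.8 mS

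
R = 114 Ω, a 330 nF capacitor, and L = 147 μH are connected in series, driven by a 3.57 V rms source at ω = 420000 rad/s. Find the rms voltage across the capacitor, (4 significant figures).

X_L = ωL = 61.74 Ω
X_C = 1/(ωC) = 7.215 Ω
Net reactance X = X_L − X_C = 54.52 Ω
Z = 114.0 + j54.52 Ω
|Z| = √(114.0² + 54.52²) = 126.4 Ω
I = V/|Z| = 28.25 mA
V_C = I·|Z_C| = 0.02825 × 7.215 = 0.2038 V

0.2038 V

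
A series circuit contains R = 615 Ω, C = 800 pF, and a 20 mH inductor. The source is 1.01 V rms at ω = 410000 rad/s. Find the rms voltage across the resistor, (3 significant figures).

0.120 V

X_L = ωL = 8200 Ω
X_C = 1/(ωC) = 3050 Ω
Net reactance X = X_L − X_C = 5150 Ω
Z = 615 + j5150 Ω
|Z| = √(615² + 5150²) = 5190 Ω
I = V/|Z| = 195 μA
V_R = I·|Z_R| = 0.000195 × 615 = 0.120 V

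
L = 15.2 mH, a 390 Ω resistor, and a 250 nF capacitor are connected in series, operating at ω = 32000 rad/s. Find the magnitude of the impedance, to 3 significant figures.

532 Ω

X_L = ωL = 486 Ω
X_C = 1/(ωC) = 125 Ω
Net reactance X = X_L − X_C = 361 Ω
Z = 390 + j361 Ω
|Z| = √(390² + 361²) = 532 Ω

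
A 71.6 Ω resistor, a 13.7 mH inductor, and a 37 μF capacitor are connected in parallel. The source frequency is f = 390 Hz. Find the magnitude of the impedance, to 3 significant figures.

ω = 2πf = 2450 rad/s
X_L = ωL = 33.6 Ω
X_C = 1/(ωC) = 11.0 Ω
Parallel: admittances add. Y = 1/R + 1/(jωL) + jωC
Y = (0.0140 + j0.0609) S
|Y| = 0.0625 S → |Z| = 1/|Y| = 16.0 Ω, ∠Z = −∠Y = -77.1°

16.0 Ω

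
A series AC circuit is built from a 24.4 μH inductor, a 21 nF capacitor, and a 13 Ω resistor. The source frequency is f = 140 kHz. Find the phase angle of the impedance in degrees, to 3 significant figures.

ω = 2πf = 879600 rad/s
X_L = ωL = 21.5 Ω
X_C = 1/(ωC) = 54.1 Ω
Net reactance X = X_L − X_C = -32.7 Ω
Z = 13.0 − j32.7 Ω
|Z| = √(13.0² + 32.7²) = 35.2 Ω
∠Z = arctan(-32.7/13.0) = -68.3°

-68.3°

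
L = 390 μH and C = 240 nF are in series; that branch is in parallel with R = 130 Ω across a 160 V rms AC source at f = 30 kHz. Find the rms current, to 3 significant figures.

3.35 A

ω = 2πf = 188500 rad/s
X_L = ωL = 73.5 Ω
X_C = 1/(ωC) = 22.1 Ω
Branch 1: Z₁ = R = 130 Ω
Branch 2 (series LC): Z₂ = j(X_L − X_C) = j51.4 Ω
Parallel: Z = Z₁Z₂/(Z₁+Z₂), |Z| = 47.8 Ω, ∠Z = 68.4°
I = V/|Z| = 160/47.8 = 3.35 A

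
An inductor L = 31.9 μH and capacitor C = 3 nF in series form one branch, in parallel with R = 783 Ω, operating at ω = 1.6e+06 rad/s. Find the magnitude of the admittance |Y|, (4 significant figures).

X_L = ωL = 51.04 Ω
X_C = 1/(ωC) = 208.3 Ω
Branch 1: Z₁ = R = 783.0 Ω
Branch 2 (series LC): Z₂ = j(X_L − X_C) = −j157.3 Ω
Parallel: Z = Z₁Z₂/(Z₁+Z₂), |Z| = 154.2 Ω, ∠Z = -78.64°
|Y| = 1/|Z| = 6.485 mS

6.485 mS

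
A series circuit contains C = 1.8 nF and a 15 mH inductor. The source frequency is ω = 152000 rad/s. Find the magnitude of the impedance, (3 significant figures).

1370 Ω

X_L = ωL = 2280 Ω
X_C = 1/(ωC) = 3650 Ω
Net reactance X = X_L − X_C = -1370 Ω
Z = − j1370 Ω
|Z| = √(0² + 1370²) = 1370 Ω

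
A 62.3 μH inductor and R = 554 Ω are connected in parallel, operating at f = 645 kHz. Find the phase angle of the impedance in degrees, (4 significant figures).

ω = 2πf = 4.053e+06 rad/s
X_L = ωL = 252.5 Ω
Parallel: admittances add. Y = 1/R + 1/(jωL)
Y = (0.001805 − j0.003961) S
|Y| = 0.004353 S → |Z| = 1/|Y| = 229.7 Ω, ∠Z = −∠Y = 65.50°

65.50°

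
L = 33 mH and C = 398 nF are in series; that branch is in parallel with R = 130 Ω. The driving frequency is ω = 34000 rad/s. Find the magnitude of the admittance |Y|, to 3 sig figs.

7.75 mS

X_L = ωL = 1120 Ω
X_C = 1/(ωC) = 73.9 Ω
Branch 1: Z₁ = R = 130 Ω
Branch 2 (series LC): Z₂ = j(X_L − X_C) = j1050 Ω
Parallel: Z = Z₁Z₂/(Z₁+Z₂), |Z| = 129 Ω, ∠Z = 7.07°
|Y| = 1/|Z| = 7.75 mS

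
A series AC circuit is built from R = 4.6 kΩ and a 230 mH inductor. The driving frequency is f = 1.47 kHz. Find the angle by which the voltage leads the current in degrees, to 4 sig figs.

ω = 2πf = 9236 rad/s
X_L = ωL = 2124 Ω
Z = 4600 + j2124 Ω
|Z| = √(4600² + 2124²) = 5067 Ω
∠Z = arctan(2124/4600) = 24.79°

24.79°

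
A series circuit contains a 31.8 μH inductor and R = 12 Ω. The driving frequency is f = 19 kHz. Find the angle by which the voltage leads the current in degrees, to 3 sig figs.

17.6°

ω = 2πf = 119400 rad/s
X_L = ωL = 3.80 Ω
Z = 12.0 + j3.80 Ω
|Z| = √(12.0² + 3.80²) = 12.6 Ω
∠Z = arctan(3.80/12.0) = 17.6°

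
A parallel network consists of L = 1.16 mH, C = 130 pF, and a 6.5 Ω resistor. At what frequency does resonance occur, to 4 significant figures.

ω₀ = 1/√(LC) = 1/√(0.00116 × 1.3e-10) = 2.575e+06 rad/s
f₀ = ω₀/(2π) = 409.8 kHz

409.8 kHz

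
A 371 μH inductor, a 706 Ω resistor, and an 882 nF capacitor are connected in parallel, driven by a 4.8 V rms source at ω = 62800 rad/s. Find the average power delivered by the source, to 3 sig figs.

32.6 mW

X_L = ωL = 23.3 Ω
X_C = 1/(ωC) = 18.1 Ω
Parallel: admittances add. Y = 1/R + 1/(jωL) + jωC
Y = (0.00142 + j0.0125) S
|Y| = 0.0125 S → |Z| = 1/|Y| = 79.7 Ω, ∠Z = −∠Y = -83.5°
I = V/|Z| = 60.2 mA
P = VI cos φ = 4.8 × 0.0602 × cos(-83.5°) = 32.6 mW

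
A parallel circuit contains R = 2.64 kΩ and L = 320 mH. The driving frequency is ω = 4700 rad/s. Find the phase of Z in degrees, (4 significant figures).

60.33°

X_L = ωL = 1504 Ω
Parallel: admittances add. Y = 1/R + 1/(jωL)
Y = (0.0003788 − j0.0006649) S
|Y| = 0.0007652 S → |Z| = 1/|Y| = 1307 Ω, ∠Z = −∠Y = 60.33°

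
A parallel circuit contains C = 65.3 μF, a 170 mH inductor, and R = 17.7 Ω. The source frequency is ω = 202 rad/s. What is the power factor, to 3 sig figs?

0.962

X_L = ωL = 34.3 Ω
X_C = 1/(ωC) = 75.8 Ω
Parallel: admittances add. Y = 1/R + 1/(jωL) + jωC
Y = (0.0565 − j0.0159) S
|Y| = 0.0587 S → |Z| = 1/|Y| = 17.0 Ω, ∠Z = −∠Y = 15.7°
cos φ = cos(15.7°) = 0.962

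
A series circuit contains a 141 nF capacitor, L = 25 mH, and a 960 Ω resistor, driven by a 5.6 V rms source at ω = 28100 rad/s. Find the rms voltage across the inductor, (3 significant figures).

X_L = ωL = 702 Ω
X_C = 1/(ωC) = 252 Ω
Net reactance X = X_L − X_C = 450 Ω
Z = 960 + j450 Ω
|Z| = √(960² + 450²) = 1060 Ω
I = V/|Z| = 5.28 mA
V_L = I·|Z_L| = 0.00528 × 702 = 3.71 V

3.71 V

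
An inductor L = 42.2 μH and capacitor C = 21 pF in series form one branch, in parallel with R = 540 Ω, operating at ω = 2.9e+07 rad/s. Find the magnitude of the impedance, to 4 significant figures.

330.7 Ω

X_L = ωL = 1224 Ω
X_C = 1/(ωC) = 1642 Ω
Branch 1: Z₁ = R = 540.0 Ω
Branch 2 (series LC): Z₂ = j(X_L − X_C) = −j418.2 Ω
Parallel: Z = Z₁Z₂/(Z₁+Z₂), |Z| = 330.7 Ω, ∠Z = -52.24°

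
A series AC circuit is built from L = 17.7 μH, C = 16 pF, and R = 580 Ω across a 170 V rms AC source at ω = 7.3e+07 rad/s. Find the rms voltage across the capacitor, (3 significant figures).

X_L = ωL = 1290 Ω
X_C = 1/(ωC) = 856 Ω
Net reactance X = X_L − X_C = 436 Ω
Z = 580 + j436 Ω
|Z| = √(580² + 436²) = 726 Ω
I = V/|Z| = 234 mA
V_C = I·|Z_C| = 0.234 × 856 = 201 V

201 V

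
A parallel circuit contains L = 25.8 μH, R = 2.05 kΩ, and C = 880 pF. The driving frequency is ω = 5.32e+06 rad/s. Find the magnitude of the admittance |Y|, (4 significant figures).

X_L = ωL = 137.3 Ω
X_C = 1/(ωC) = 213.6 Ω
Parallel: admittances add. Y = 1/R + 1/(jωL) + jωC
Y = (0.0004878 − j0.002604) S
|Y| = 0.002649 S → |Z| = 1/|Y| = 377.5 Ω, ∠Z = −∠Y = 79.39°

2.649 mS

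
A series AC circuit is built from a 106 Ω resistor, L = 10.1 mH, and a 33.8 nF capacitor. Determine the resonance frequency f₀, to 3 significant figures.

ω₀ = 1/√(LC) = 1/√(0.0101 × 3.38e-08) = 54120 rad/s
f₀ = ω₀/(2π) = 8.61 kHz

8.61 kHz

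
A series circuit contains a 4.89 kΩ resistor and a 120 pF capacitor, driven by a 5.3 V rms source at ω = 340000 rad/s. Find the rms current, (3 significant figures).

X_C = 1/(ωC) = 24500 Ω
Z = 4890 − j24500 Ω
|Z| = √(4890² + 24500²) = 25000 Ω
I = V/|Z| = 5.3/25000 = 212 μA

212 μA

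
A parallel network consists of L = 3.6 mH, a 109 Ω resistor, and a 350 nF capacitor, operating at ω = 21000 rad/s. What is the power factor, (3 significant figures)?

0.842

X_L = ωL = 75.6 Ω
X_C = 1/(ωC) = 136 Ω
Parallel: admittances add. Y = 1/R + 1/(jωL) + jωC
Y = (0.00917 − j0.00588) S
|Y| = 0.0109 S → |Z| = 1/|Y| = 91.8 Ω, ∠Z = −∠Y = 32.6°
cos φ = cos(32.6°) = 0.842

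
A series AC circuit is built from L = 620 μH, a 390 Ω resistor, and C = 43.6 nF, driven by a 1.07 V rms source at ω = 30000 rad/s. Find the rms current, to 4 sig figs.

X_L = ωL = 18.60 Ω
X_C = 1/(ωC) = 764.5 Ω
Net reactance X = X_L − X_C = -745.9 Ω
Z = 390.0 − j745.9 Ω
|Z| = √(390.0² + 745.9²) = 841.7 Ω
I = V/|Z| = 1.07/841.7 = 1.271 mA

1.271 mA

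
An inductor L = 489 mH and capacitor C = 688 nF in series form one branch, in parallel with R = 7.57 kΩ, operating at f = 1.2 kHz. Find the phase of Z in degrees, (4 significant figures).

65.22°

ω = 2πf = 7540 rad/s
X_L = ωL = 3687 Ω
X_C = 1/(ωC) = 192.8 Ω
Branch 1: Z₁ = R = 7570 Ω
Branch 2 (series LC): Z₂ = j(X_L − X_C) = j3494 Ω
Parallel: Z = Z₁Z₂/(Z₁+Z₂), |Z| = 3173 Ω, ∠Z = 65.22°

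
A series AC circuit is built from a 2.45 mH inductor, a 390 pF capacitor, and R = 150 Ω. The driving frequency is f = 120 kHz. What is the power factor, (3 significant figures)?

0.0961

ω = 2πf = 754000 rad/s
X_L = ωL = 1850 Ω
X_C = 1/(ωC) = 3400 Ω
Net reactance X = X_L − X_C = -1550 Ω
Z = 150 − j1550 Ω
|Z| = √(150² + 1550²) = 1560 Ω
∠Z = arctan(-1550/150) = -84.5°
cos φ = cos(-84.5°) = 0.0961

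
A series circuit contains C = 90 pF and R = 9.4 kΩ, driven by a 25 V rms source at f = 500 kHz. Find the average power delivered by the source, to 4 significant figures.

58.24 mW

ω = 2πf = 3.142e+06 rad/s
X_C = 1/(ωC) = 3537 Ω
Z = 9400 − j3537 Ω
|Z| = √(9400² + 3537²) = 10040 Ω
∠Z = arctan(-3537/9400) = -20.62°
I = V/|Z| = 2.489 mA
P = VI cos φ = 25 × 0.002489 × cos(-20.62°) = 58.24 mW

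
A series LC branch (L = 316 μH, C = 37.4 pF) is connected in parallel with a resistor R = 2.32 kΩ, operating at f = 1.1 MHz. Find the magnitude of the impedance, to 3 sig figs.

1360 Ω

ω = 2πf = 6.912e+06 rad/s
X_L = ωL = 2180 Ω
X_C = 1/(ωC) = 3870 Ω
Branch 1: Z₁ = R = 2320 Ω
Branch 2 (series LC): Z₂ = j(X_L − X_C) = −j1680 Ω
Parallel: Z = Z₁Z₂/(Z₁+Z₂), |Z| = 1360 Ω, ∠Z = -54.0°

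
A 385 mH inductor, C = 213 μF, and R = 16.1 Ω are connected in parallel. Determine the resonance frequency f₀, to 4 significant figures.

ω₀ = 1/√(LC) = 1/√(0.385 × 0.000213) = 110.4 rad/s
f₀ = ω₀/(2π) = 17.58 Hz

17.58 Hz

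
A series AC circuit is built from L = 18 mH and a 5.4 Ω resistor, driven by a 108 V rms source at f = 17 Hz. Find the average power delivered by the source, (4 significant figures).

ω = 2πf = 106.8 rad/s
X_L = ωL = 1.923 Ω
Z = 5.400 + j1.923 Ω
|Z| = √(5.400² + 1.923²) = 5.732 Ω
∠Z = arctan(1.923/5.400) = 19.60°
I = V/|Z| = 18.84 A
P = VI cos φ = 108 × 18.84 × cos(19.60°) = 1.917 kW

1.917 kW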